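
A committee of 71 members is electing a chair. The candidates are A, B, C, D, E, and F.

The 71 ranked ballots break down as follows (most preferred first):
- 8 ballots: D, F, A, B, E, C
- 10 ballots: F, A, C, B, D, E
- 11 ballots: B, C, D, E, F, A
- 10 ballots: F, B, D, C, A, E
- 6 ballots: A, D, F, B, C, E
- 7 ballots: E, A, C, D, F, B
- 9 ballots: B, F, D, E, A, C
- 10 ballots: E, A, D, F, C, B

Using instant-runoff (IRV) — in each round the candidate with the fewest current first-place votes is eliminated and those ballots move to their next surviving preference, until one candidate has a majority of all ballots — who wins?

F

Round 1: A 6, B 20, C 0, D 8, E 17, F 20. C eliminated.
Round 2: A 6, B 20, D 8, E 17, F 20. A eliminated.
Round 3: B 20, D 14, E 17, F 20. D eliminated.
Round 4: B 20, E 17, F 34. E eliminated.
Round 5: B 20, F 51. F has a majority (≥36).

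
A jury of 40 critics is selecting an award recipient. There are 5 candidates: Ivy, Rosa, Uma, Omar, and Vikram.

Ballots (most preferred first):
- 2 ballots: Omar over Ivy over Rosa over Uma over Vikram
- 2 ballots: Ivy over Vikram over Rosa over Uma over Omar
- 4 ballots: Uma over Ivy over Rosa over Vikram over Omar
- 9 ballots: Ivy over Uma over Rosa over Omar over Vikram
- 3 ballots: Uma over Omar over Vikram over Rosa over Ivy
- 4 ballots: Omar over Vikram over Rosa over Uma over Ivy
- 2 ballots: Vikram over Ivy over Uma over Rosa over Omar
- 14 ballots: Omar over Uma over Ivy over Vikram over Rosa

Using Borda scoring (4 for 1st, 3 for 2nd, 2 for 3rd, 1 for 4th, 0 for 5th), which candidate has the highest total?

Ivy: 2×3 + 2×4 + 4×3 + 9×4 + 3×0 + 4×0 + 2×3 + 14×2 = 96
Rosa: 2×2 + 2×2 + 4×2 + 9×2 + 3×1 + 4×2 + 2×1 + 14×0 = 47
Uma: 2×1 + 2×1 + 4×4 + 9×3 + 3×4 + 4×1 + 2×2 + 14×3 = 109
Omar: 2×4 + 2×0 + 4×0 + 9×1 + 3×3 + 4×4 + 2×0 + 14×4 = 98
Vikram: 2×0 + 2×3 + 4×1 + 9×0 + 3×2 + 4×3 + 2×4 + 14×1 = 50

Uma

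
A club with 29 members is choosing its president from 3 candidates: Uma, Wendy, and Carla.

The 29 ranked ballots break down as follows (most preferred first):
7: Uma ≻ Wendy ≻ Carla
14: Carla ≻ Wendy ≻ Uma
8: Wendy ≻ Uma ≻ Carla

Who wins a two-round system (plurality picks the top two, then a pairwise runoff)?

Round 1 first-place votes: Uma 7, Wendy 8, Carla 14. Carla and Wendy advance.
Runoff: Carla is ranked above Wendy on 14 ballots, Wendy above Carla on 15.

Wendy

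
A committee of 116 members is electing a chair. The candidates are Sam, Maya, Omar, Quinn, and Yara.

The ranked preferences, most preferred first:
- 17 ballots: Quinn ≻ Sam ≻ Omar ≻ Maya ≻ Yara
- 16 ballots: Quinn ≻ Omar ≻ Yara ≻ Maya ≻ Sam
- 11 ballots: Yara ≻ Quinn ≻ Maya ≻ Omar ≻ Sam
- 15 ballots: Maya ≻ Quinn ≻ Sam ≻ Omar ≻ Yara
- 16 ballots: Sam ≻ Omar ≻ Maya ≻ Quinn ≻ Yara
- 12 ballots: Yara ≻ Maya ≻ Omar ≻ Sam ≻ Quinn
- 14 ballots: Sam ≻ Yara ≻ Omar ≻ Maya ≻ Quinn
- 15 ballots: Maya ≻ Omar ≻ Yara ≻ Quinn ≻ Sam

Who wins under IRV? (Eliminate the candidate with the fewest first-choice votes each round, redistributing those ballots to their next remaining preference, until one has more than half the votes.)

Round 1: Sam 30, Maya 30, Omar 0, Quinn 33, Yara 23. Omar eliminated.
Round 2: Sam 30, Maya 30, Quinn 33, Yara 23. Yara eliminated.
Round 3: Sam 30, Maya 42, Quinn 44. Sam eliminated.
Round 4: Maya 72, Quinn 44. Maya has a majority (≥59).

Maya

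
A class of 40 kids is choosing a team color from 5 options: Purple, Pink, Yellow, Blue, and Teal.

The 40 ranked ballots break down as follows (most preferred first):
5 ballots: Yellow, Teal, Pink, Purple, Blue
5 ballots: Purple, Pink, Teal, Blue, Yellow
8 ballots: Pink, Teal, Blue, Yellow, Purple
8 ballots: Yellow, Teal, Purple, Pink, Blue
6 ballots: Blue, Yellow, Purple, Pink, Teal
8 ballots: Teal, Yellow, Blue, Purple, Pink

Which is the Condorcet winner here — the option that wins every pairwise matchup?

Teal vs Purple: 29–11
Teal vs Pink: 21–19
Teal vs Yellow: 21–19
Teal vs Blue: 34–6
Teal beats every other option.

Teal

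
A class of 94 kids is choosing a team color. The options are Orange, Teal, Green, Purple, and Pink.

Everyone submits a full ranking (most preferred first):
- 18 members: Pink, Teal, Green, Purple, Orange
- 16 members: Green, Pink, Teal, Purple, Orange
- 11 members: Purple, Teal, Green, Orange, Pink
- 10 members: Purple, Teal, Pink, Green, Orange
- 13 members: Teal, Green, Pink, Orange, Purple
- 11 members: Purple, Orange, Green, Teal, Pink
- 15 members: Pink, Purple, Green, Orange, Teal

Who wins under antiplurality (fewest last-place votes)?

Green

Last-place votes: Orange 44, Teal 15, Green 0, Purple 13, Pink 22.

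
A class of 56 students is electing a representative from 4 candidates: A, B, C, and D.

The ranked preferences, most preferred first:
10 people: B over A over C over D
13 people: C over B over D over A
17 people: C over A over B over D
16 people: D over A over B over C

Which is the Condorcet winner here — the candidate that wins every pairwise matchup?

C vs A: 30–26
C vs B: 30–26
C vs D: 40–16
C beats every other candidate.

C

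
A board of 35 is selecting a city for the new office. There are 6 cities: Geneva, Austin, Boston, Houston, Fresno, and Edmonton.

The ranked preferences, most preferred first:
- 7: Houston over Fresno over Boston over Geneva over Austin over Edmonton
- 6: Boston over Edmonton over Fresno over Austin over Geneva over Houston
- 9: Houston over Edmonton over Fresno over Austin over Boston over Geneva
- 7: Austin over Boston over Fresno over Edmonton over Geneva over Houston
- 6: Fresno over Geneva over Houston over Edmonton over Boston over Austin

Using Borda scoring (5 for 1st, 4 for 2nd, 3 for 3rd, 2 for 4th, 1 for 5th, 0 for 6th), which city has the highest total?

Fresno

Geneva: 7×2 + 6×1 + 9×0 + 7×1 + 6×4 = 51
Austin: 7×1 + 6×2 + 9×2 + 7×5 + 6×0 = 72
Boston: 7×3 + 6×5 + 9×1 + 7×4 + 6×1 = 94
Houston: 7×5 + 6×0 + 9×5 + 7×0 + 6×3 = 98
Fresno: 7×4 + 6×3 + 9×3 + 7×3 + 6×5 = 124
Edmonton: 7×0 + 6×4 + 9×4 + 7×2 + 6×2 = 86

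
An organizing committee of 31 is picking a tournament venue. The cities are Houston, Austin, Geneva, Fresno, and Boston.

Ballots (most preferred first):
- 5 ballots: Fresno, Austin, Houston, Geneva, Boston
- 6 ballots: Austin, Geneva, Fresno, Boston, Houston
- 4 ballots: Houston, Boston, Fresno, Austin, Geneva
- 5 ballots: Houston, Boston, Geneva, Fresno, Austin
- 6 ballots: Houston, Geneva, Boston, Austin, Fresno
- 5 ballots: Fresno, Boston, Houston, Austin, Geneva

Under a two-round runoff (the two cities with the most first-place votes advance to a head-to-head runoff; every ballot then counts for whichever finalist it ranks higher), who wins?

Fresno

Round 1 first-place votes: Houston 15, Austin 6, Geneva 0, Fresno 10, Boston 0. Houston and Fresno advance.
Runoff: Houston is ranked above Fresno on 15 ballots, Fresno above Houston on 16.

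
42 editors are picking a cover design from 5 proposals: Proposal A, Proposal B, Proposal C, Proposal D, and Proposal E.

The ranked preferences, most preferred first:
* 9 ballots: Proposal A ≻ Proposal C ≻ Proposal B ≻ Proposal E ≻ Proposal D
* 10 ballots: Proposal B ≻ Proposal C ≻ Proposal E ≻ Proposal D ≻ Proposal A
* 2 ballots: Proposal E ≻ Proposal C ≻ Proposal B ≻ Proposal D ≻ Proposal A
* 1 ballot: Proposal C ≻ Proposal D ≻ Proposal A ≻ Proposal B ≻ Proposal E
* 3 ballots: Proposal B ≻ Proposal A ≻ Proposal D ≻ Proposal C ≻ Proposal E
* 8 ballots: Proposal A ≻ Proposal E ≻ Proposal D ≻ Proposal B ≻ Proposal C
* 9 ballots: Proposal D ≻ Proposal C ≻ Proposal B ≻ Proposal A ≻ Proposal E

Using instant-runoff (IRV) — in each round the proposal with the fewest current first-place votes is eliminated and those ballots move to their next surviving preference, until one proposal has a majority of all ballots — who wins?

Round 1: Proposal A 17, Proposal B 13, Proposal C 1, Proposal D 9, Proposal E 2. Proposal C eliminated.
Round 2: Proposal A 17, Proposal B 13, Proposal D 10, Proposal E 2. Proposal E eliminated.
Round 3: Proposal A 17, Proposal B 15, Proposal D 10. Proposal D eliminated.
Round 4: Proposal A 18, Proposal B 24. Proposal B has a majority (≥22).

Proposal B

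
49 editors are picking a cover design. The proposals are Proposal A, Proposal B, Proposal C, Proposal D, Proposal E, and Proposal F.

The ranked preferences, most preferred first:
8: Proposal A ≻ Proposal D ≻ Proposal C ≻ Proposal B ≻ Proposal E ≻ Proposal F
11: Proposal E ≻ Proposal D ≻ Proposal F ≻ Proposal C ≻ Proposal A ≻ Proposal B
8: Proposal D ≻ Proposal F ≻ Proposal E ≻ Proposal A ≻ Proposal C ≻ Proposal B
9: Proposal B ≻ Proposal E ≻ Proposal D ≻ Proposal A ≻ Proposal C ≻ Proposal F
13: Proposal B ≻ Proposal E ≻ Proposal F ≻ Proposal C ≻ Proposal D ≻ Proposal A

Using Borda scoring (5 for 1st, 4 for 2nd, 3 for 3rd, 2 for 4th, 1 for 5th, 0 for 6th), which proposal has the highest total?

Proposal A: 8×5 + 11×1 + 8×2 + 9×2 + 13×0 = 85
Proposal B: 8×2 + 11×0 + 8×0 + 9×5 + 13×5 = 126
Proposal C: 8×3 + 11×2 + 8×1 + 9×1 + 13×2 = 89
Proposal D: 8×4 + 11×4 + 8×5 + 9×3 + 13×1 = 156
Proposal E: 8×1 + 11×5 + 8×3 + 9×4 + 13×4 = 175
Proposal F: 8×0 + 11×3 + 8×4 + 9×0 + 13×3 = 104

Proposal E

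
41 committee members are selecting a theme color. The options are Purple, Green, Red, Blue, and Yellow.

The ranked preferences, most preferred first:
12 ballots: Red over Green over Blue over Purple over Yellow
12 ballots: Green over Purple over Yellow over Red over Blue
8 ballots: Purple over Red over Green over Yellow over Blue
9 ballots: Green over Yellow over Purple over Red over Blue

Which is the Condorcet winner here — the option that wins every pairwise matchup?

Green

Green vs Purple: 33–8
Green vs Red: 21–20
Green vs Blue: 41–0
Green vs Yellow: 41–0
Green beats every other option.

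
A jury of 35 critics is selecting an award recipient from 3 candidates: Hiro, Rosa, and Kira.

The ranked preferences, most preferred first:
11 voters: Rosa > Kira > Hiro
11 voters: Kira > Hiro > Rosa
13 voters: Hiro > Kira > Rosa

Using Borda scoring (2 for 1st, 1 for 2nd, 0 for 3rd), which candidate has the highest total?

Hiro: 11×0 + 11×1 + 13×2 = 37
Rosa: 11×2 + 11×0 + 13×0 = 22
Kira: 11×1 + 11×2 + 13×1 = 46

Kira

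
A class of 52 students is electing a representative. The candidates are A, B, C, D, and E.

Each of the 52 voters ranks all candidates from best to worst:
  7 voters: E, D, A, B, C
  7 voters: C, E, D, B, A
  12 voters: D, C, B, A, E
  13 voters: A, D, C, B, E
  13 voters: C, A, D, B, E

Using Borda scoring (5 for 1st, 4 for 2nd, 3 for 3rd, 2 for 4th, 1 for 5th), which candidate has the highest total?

A: 7×3 + 7×1 + 12×2 + 13×5 + 13×4 = 169
B: 7×2 + 7×2 + 12×3 + 13×2 + 13×2 = 116
C: 7×1 + 7×5 + 12×4 + 13×3 + 13×5 = 194
D: 7×4 + 7×3 + 12×5 + 13×4 + 13×3 = 200
E: 7×5 + 7×4 + 12×1 + 13×1 + 13×1 = 101

D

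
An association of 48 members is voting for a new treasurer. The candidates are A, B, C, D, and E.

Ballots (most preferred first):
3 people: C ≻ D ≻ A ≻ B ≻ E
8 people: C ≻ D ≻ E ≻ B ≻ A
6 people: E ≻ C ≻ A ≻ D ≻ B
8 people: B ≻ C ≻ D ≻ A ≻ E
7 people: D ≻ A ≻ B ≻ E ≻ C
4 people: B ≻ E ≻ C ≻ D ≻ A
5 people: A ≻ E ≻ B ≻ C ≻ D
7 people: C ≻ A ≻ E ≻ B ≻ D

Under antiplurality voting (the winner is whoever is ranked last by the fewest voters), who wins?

B

Last-place votes: A 12, B 6, C 7, D 12, E 11.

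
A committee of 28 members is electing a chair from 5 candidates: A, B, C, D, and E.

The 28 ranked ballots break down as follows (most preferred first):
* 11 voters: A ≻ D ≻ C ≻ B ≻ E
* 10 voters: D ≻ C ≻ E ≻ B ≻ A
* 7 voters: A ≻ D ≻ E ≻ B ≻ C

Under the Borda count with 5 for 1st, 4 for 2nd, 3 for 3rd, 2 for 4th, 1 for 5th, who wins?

D

A: 11×5 + 10×1 + 7×5 = 100
B: 11×2 + 10×2 + 7×2 = 56
C: 11×3 + 10×4 + 7×1 = 80
D: 11×4 + 10×5 + 7×4 = 122
E: 11×1 + 10×3 + 7×3 = 62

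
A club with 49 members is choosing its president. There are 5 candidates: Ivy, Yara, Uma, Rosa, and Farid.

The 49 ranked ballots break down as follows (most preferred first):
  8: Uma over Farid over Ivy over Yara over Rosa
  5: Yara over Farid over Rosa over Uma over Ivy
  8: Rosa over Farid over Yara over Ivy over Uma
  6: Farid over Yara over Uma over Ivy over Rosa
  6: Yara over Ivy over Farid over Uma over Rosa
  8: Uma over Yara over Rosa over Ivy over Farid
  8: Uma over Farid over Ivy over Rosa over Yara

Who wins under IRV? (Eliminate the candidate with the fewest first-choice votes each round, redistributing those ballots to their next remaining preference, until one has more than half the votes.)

Yara

Round 1: Ivy 0, Yara 11, Uma 24, Rosa 8, Farid 6. Ivy eliminated.
Round 2: Yara 11, Uma 24, Rosa 8, Farid 6. Farid eliminated.
Round 3: Yara 17, Uma 24, Rosa 8. Rosa eliminated.
Round 4: Yara 25, Uma 24. Yara has a majority (≥25).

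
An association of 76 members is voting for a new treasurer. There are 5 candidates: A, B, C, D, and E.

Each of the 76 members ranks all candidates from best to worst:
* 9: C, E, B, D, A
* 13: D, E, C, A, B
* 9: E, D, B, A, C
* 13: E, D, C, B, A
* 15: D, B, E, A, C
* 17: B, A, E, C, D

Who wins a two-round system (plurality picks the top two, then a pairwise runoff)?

E

Round 1 first-place votes: A 0, B 17, C 9, D 28, E 22. D and E advance.
Runoff: D is ranked above E on 28 ballots, E above D on 48.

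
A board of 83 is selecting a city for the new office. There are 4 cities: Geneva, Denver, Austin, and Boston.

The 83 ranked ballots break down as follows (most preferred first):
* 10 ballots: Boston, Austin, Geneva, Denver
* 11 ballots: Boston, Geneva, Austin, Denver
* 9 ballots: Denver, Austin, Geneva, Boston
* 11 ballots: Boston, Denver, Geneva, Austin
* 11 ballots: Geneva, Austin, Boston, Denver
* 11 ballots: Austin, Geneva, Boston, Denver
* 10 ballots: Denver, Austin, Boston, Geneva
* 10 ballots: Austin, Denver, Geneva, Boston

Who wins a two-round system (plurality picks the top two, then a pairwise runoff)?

Austin

Round 1 first-place votes: Geneva 11, Denver 19, Austin 21, Boston 32. Boston and Austin advance.
Runoff: Boston is ranked above Austin on 32 ballots, Austin above Boston on 51.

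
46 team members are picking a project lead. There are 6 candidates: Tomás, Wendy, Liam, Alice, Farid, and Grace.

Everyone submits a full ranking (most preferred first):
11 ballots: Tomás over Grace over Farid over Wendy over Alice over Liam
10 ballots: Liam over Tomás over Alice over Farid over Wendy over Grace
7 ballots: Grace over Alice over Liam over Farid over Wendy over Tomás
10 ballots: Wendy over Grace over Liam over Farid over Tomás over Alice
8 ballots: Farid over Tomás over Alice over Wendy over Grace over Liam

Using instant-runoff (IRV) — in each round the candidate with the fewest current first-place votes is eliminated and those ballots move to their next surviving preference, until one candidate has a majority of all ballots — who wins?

Round 1: Tomás 11, Wendy 10, Liam 10, Alice 0, Farid 8, Grace 7. Alice eliminated.
Round 2: Tomás 11, Wendy 10, Liam 10, Farid 8, Grace 7. Grace eliminated.
Round 3: Tomás 11, Wendy 10, Liam 17, Farid 8. Farid eliminated.
Round 4: Tomás 19, Wendy 10, Liam 17. Wendy eliminated.
Round 5: Tomás 19, Liam 27. Liam has a majority (≥24).

Liam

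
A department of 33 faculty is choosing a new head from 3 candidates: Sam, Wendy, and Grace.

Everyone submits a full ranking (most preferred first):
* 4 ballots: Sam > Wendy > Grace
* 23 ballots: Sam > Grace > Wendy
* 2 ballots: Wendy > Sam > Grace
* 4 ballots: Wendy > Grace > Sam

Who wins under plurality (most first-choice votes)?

First-place votes: Sam 27, Wendy 6, Grace 0.

Sam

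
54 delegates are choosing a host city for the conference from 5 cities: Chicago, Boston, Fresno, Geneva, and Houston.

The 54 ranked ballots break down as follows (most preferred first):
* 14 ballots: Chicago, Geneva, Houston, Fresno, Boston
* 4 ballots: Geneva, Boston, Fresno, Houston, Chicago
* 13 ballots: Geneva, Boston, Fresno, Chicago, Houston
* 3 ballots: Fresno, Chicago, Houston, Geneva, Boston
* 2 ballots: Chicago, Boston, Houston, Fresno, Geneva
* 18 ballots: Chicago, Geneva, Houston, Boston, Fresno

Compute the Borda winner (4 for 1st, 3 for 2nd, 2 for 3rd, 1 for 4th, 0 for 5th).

Chicago: 14×4 + 4×0 + 13×1 + 3×3 + 2×4 + 18×4 = 158
Boston: 14×0 + 4×3 + 13×3 + 3×0 + 2×3 + 18×1 = 75
Fresno: 14×1 + 4×2 + 13×2 + 3×4 + 2×1 + 18×0 = 62
Geneva: 14×3 + 4×4 + 13×4 + 3×1 + 2×0 + 18×3 = 167
Houston: 14×2 + 4×1 + 13×0 + 3×2 + 2×2 + 18×2 = 78

Geneva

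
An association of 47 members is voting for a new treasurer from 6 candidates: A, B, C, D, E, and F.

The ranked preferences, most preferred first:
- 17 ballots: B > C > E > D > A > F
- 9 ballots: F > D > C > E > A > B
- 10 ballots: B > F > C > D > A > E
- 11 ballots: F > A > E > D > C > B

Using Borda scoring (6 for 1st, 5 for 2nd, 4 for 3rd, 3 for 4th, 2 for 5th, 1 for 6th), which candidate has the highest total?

A: 17×2 + 9×2 + 10×2 + 11×5 = 127
B: 17×6 + 9×1 + 10×6 + 11×1 = 182
C: 17×5 + 9×4 + 10×4 + 11×2 = 183
D: 17×3 + 9×5 + 10×3 + 11×3 = 159
E: 17×4 + 9×3 + 10×1 + 11×4 = 149
F: 17×1 + 9×6 + 10×5 + 11×6 = 187

F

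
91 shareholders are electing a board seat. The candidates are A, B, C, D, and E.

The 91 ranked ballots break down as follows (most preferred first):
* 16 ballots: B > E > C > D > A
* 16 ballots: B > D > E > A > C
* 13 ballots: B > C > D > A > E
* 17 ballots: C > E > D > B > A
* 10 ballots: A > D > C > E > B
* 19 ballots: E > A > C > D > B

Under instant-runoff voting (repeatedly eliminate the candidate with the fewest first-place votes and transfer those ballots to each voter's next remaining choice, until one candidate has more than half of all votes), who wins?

Round 1: A 10, B 45, C 17, D 0, E 19. D eliminated.
Round 2: A 10, B 45, C 17, E 19. A eliminated.
Round 3: B 45, C 27, E 19. E eliminated.
Round 4: B 45, C 46. C has a majority (≥46).

C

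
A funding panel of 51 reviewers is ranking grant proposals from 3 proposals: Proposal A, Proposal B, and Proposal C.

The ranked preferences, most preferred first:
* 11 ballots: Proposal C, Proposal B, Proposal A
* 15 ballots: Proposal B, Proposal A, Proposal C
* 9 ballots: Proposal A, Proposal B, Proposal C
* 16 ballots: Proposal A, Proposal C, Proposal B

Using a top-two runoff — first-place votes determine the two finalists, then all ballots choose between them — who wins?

Round 1 first-place votes: Proposal A 25, Proposal B 15, Proposal C 11. Proposal A and Proposal B advance.
Runoff: Proposal A is ranked above Proposal B on 25 ballots, Proposal B above Proposal A on 26.

Proposal B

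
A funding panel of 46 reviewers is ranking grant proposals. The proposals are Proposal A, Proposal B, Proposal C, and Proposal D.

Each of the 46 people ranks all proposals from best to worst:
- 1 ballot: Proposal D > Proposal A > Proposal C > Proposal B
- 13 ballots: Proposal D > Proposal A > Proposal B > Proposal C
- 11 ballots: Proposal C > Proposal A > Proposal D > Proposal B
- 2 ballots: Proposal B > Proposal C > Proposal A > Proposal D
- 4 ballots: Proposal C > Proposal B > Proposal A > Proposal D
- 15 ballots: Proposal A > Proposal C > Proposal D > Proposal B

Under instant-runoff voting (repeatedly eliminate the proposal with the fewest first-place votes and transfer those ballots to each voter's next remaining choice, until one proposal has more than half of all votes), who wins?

Proposal A

Round 1: Proposal A 15, Proposal B 2, Proposal C 15, Proposal D 14. Proposal B eliminated.
Round 2: Proposal A 15, Proposal C 17, Proposal D 14. Proposal D eliminated.
Round 3: Proposal A 29, Proposal C 17. Proposal A has a majority (≥24).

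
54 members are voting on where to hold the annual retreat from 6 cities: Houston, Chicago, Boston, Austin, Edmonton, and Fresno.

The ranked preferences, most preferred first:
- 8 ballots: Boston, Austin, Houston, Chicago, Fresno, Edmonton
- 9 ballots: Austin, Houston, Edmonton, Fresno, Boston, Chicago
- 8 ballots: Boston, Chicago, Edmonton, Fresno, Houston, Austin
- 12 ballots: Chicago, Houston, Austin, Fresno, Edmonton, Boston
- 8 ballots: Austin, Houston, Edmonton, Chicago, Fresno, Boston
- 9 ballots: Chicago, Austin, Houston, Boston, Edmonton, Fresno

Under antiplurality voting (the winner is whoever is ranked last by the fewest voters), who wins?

Houston

Last-place votes: Houston 0, Chicago 9, Boston 20, Austin 8, Edmonton 8, Fresno 9.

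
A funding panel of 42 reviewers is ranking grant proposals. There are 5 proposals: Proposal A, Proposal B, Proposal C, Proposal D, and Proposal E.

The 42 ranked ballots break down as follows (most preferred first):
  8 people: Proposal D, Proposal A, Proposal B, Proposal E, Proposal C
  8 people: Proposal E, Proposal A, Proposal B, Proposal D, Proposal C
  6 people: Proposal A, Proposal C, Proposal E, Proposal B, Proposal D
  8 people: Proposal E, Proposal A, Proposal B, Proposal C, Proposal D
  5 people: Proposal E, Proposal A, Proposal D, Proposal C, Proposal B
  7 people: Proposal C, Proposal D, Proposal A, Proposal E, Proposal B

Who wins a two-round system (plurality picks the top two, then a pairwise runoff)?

Round 1 first-place votes: Proposal A 6, Proposal B 0, Proposal C 7, Proposal D 8, Proposal E 21. Proposal E and Proposal D advance.
Runoff: Proposal E is ranked above Proposal D on 27 ballots, Proposal D above Proposal E on 15.

Proposal E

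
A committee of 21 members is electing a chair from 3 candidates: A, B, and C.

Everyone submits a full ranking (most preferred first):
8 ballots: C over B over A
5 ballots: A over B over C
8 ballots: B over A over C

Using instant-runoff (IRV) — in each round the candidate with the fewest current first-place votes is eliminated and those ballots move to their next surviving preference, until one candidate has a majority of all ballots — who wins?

Round 1: A 5, B 8, C 8. A eliminated.
Round 2: B 13, C 8. B has a majority (≥11).

B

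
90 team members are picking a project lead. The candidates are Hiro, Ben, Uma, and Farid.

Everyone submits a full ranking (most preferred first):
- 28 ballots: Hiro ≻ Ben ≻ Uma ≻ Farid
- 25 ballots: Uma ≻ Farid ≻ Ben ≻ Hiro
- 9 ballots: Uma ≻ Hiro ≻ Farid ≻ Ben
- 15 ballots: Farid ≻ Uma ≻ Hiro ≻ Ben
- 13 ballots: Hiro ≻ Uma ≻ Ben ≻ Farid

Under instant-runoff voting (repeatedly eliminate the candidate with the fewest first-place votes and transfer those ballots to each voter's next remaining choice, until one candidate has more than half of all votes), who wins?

Uma

Round 1: Hiro 41, Ben 0, Uma 34, Farid 15. Ben eliminated.
Round 2: Hiro 41, Uma 34, Farid 15. Farid eliminated.
Round 3: Hiro 41, Uma 49. Uma has a majority (≥46).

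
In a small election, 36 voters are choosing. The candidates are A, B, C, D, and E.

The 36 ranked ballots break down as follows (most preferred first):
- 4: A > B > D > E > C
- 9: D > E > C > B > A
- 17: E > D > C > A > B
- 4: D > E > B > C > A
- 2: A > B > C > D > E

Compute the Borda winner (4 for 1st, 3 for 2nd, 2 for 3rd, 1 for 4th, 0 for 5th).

A: 4×4 + 9×0 + 17×1 + 4×0 + 2×4 = 41
B: 4×3 + 9×1 + 17×0 + 4×2 + 2×3 = 35
C: 4×0 + 9×2 + 17×2 + 4×1 + 2×2 = 60
D: 4×2 + 9×4 + 17×3 + 4×4 + 2×1 = 113
E: 4×1 + 9×3 + 17×4 + 4×3 + 2×0 = 111

D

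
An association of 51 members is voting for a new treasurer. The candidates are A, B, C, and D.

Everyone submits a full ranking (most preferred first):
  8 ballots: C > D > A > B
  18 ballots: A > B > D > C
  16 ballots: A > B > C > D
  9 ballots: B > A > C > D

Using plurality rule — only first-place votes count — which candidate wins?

A

First-place votes: A 34, B 9, C 8, D 0.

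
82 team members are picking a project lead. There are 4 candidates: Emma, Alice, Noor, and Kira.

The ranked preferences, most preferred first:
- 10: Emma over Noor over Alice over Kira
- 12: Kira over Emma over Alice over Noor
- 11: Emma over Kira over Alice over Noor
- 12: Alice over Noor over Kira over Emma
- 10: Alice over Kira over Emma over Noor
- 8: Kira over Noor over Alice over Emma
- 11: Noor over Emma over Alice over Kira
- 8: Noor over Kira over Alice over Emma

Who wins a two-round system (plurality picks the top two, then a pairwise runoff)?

Round 1 first-place votes: Emma 21, Alice 22, Noor 19, Kira 20. Alice and Emma advance.
Runoff: Alice is ranked above Emma on 38 ballots, Emma above Alice on 44.

Emma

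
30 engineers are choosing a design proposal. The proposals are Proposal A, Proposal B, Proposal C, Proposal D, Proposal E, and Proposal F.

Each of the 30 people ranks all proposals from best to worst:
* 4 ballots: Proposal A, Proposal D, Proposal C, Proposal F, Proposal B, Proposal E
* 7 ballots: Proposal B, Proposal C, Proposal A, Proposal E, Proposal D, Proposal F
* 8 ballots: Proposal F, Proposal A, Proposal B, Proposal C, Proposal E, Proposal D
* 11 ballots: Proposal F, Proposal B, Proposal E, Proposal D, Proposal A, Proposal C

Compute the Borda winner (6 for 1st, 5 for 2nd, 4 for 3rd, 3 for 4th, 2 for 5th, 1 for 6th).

Proposal A: 4×6 + 7×4 + 8×5 + 11×2 = 114
Proposal B: 4×2 + 7×6 + 8×4 + 11×5 = 137
Proposal C: 4×4 + 7×5 + 8×3 + 11×1 = 86
Proposal D: 4×5 + 7×2 + 8×1 + 11×3 = 75
Proposal E: 4×1 + 7×3 + 8×2 + 11×4 = 85
Proposal F: 4×3 + 7×1 + 8×6 + 11×6 = 133

Proposal B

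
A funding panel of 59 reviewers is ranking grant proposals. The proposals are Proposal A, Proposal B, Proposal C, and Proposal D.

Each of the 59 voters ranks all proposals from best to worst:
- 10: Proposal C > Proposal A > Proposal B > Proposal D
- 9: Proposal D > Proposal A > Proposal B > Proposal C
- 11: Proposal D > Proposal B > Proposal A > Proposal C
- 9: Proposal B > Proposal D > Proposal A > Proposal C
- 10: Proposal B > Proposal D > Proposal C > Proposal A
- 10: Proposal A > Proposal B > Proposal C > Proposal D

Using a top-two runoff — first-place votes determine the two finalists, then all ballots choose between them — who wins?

Proposal B

Round 1 first-place votes: Proposal A 10, Proposal B 19, Proposal C 10, Proposal D 20. Proposal D and Proposal B advance.
Runoff: Proposal D is ranked above Proposal B on 20 ballots, Proposal B above Proposal D on 39.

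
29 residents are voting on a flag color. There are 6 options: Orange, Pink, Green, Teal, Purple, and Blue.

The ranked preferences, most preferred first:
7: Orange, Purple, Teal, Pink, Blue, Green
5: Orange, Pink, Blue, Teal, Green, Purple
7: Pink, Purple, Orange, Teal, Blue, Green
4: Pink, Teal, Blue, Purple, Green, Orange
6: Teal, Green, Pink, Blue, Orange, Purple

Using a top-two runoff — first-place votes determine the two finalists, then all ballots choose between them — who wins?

Pink

Round 1 first-place votes: Orange 12, Pink 11, Green 0, Teal 6, Purple 0, Blue 0. Orange and Pink advance.
Runoff: Orange is ranked above Pink on 12 ballots, Pink above Orange on 17.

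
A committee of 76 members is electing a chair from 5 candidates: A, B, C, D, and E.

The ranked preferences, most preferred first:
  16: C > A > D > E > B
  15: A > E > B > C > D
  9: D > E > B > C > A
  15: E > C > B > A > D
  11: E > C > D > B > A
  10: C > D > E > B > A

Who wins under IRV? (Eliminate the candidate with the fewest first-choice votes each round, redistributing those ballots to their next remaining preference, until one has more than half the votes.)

E

Round 1: A 15, B 0, C 26, D 9, E 26. B eliminated.
Round 2: A 15, C 26, D 9, E 26. D eliminated.
Round 3: A 15, C 26, E 35. A eliminated.
Round 4: C 26, E 50. E has a majority (≥39).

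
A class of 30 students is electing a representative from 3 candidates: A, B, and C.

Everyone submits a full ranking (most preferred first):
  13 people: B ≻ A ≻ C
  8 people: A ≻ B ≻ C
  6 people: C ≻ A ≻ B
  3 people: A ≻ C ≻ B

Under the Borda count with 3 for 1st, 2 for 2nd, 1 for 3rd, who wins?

A

A: 13×2 + 8×3 + 6×2 + 3×3 = 71
B: 13×3 + 8×2 + 6×1 + 3×1 = 64
C: 13×1 + 8×1 + 6×3 + 3×2 = 45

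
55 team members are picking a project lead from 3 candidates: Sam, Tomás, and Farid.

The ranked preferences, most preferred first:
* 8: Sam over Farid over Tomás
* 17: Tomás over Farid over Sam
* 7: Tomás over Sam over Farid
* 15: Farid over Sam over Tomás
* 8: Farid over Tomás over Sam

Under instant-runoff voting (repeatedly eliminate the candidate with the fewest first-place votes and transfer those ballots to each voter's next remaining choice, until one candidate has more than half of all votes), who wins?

Round 1: Sam 8, Tomás 24, Farid 23. Sam eliminated.
Round 2: Tomás 24, Farid 31. Farid has a majority (≥28).

Farid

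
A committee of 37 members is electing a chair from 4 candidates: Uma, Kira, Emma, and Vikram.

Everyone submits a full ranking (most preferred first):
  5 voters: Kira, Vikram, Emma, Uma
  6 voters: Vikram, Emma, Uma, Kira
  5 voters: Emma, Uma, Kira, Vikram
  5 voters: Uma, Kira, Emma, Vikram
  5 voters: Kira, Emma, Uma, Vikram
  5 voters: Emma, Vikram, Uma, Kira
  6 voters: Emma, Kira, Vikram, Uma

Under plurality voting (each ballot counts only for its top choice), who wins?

Emma

First-place votes: Uma 5, Kira 10, Emma 16, Vikram 6.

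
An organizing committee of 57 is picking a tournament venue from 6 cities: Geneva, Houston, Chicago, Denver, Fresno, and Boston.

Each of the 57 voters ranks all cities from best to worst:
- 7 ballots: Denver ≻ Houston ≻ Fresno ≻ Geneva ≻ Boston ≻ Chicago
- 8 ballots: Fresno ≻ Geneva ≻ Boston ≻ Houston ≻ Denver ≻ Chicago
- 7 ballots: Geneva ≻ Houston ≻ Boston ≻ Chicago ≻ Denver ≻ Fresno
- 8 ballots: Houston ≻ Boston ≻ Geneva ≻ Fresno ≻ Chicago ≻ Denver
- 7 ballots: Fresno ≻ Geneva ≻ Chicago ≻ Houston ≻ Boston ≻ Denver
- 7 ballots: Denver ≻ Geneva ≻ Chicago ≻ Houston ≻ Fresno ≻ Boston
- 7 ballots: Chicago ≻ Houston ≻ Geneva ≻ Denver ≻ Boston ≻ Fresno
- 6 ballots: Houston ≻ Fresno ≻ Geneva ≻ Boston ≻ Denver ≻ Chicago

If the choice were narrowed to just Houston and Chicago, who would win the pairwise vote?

Houston

Houston is ranked above Chicago on 36 ballots; Chicago above Houston on 21.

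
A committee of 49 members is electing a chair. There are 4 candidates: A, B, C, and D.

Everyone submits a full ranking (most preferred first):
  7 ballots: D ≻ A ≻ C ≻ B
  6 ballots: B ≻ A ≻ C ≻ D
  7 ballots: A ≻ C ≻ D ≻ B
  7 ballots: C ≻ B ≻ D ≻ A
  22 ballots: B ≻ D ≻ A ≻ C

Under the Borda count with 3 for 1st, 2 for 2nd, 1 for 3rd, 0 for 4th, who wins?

B

A: 7×2 + 6×2 + 7×3 + 7×0 + 22×1 = 69
B: 7×0 + 6×3 + 7×0 + 7×2 + 22×3 = 98
C: 7×1 + 6×1 + 7×2 + 7×3 + 22×0 = 48
D: 7×3 + 6×0 + 7×1 + 7×1 + 22×2 = 79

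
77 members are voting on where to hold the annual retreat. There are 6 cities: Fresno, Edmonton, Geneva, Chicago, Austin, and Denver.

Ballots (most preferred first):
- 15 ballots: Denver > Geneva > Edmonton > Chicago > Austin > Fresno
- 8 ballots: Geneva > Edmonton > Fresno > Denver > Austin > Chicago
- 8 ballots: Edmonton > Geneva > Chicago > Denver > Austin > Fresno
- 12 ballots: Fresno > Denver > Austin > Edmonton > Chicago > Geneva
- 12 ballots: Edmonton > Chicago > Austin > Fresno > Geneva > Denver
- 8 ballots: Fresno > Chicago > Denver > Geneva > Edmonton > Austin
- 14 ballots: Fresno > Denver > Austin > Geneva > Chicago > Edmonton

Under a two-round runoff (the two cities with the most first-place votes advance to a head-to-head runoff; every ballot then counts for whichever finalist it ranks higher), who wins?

Round 1 first-place votes: Fresno 34, Edmonton 20, Geneva 8, Chicago 0, Austin 0, Denver 15. Fresno and Edmonton advance.
Runoff: Fresno is ranked above Edmonton on 34 ballots, Edmonton above Fresno on 43.

Edmonton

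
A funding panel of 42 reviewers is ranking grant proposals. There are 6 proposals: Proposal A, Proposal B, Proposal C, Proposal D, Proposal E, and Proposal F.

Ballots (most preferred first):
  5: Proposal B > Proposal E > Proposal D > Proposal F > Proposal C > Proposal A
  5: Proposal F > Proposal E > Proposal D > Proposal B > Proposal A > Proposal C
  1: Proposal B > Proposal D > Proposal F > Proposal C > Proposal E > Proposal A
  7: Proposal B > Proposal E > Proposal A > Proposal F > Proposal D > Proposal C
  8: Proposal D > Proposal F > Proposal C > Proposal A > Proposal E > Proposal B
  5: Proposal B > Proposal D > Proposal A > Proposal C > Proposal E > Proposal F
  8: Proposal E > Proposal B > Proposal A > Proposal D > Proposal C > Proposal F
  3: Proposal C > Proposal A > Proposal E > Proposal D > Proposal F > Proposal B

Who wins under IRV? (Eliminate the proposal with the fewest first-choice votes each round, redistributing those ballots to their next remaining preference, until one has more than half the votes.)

Proposal E

Round 1: Proposal A 0, Proposal B 18, Proposal C 3, Proposal D 8, Proposal E 8, Proposal F 5. Proposal A eliminated.
Round 2: Proposal B 18, Proposal C 3, Proposal D 8, Proposal E 8, Proposal F 5. Proposal C eliminated.
Round 3: Proposal B 18, Proposal D 8, Proposal E 11, Proposal F 5. Proposal F eliminated.
Round 4: Proposal B 18, Proposal D 8, Proposal E 16. Proposal D eliminated.
Round 5: Proposal B 18, Proposal E 24. Proposal E has a majority (≥22).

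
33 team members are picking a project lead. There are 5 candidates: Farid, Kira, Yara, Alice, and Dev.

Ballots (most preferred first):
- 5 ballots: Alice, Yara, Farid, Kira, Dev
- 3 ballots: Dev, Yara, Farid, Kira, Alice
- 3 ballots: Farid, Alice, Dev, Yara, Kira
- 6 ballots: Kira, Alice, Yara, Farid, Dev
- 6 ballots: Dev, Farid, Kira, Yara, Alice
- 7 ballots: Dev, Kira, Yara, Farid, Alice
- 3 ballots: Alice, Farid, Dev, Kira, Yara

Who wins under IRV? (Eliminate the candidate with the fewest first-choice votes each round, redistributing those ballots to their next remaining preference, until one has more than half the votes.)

Alice

Round 1: Farid 3, Kira 6, Yara 0, Alice 8, Dev 16. Yara eliminated.
Round 2: Farid 3, Kira 6, Alice 8, Dev 16. Farid eliminated.
Round 3: Kira 6, Alice 11, Dev 16. Kira eliminated.
Round 4: Alice 17, Dev 16. Alice has a majority (≥17).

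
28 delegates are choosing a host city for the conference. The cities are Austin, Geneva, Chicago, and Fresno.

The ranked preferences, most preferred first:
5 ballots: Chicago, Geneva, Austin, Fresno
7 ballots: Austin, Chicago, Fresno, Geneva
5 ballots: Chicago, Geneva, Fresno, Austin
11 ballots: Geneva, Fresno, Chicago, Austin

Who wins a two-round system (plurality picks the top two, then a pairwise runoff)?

Round 1 first-place votes: Austin 7, Geneva 11, Chicago 10, Fresno 0. Geneva and Chicago advance.
Runoff: Geneva is ranked above Chicago on 11 ballots, Chicago above Geneva on 17.

Chicago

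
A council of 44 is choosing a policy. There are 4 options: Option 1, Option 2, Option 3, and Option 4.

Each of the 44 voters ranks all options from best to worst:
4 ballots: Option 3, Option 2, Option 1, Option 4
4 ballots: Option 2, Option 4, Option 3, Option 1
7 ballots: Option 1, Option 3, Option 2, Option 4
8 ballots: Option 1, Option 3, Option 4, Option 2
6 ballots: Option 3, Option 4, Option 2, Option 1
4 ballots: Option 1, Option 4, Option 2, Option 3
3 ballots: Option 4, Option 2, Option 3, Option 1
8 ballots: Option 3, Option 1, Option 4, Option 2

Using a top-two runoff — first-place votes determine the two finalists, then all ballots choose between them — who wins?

Round 1 first-place votes: Option 1 19, Option 2 4, Option 3 18, Option 4 3. Option 1 and Option 3 advance.
Runoff: Option 1 is ranked above Option 3 on 19 ballots, Option 3 above Option 1 on 25.

Option 3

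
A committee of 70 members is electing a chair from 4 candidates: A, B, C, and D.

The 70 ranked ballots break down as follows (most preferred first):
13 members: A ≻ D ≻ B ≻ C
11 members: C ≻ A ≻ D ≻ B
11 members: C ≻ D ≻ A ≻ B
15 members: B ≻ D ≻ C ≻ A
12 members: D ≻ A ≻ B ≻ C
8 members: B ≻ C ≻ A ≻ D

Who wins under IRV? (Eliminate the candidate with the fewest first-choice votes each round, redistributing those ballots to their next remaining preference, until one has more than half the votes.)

Round 1: A 13, B 23, C 22, D 12. D eliminated.
Round 2: A 25, B 23, C 22. C eliminated.
Round 3: A 47, B 23. A has a majority (≥36).

A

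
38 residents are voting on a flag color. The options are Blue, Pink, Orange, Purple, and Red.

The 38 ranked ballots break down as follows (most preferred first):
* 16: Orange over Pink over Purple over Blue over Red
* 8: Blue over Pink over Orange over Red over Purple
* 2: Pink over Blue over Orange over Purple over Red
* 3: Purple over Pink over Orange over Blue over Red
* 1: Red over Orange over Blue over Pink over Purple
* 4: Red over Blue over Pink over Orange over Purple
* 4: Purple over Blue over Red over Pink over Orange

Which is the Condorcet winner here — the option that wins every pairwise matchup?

Pink vs Blue: 21–17
Pink vs Orange: 21–17
Pink vs Purple: 31–7
Pink vs Red: 29–9
Pink beats every other option.

Pink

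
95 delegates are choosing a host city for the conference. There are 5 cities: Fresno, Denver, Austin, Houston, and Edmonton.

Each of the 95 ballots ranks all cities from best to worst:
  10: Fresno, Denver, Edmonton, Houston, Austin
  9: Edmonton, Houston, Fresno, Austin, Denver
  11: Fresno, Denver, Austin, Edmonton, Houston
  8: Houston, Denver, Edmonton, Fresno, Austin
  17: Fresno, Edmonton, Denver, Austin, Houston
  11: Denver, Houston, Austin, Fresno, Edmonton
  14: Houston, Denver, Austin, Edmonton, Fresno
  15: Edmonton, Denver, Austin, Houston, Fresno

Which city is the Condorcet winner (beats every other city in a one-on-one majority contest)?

Denver vs Fresno: 48–47
Denver vs Austin: 86–9
Denver vs Houston: 64–31
Denver vs Edmonton: 54–41
Denver beats every other city.

Denver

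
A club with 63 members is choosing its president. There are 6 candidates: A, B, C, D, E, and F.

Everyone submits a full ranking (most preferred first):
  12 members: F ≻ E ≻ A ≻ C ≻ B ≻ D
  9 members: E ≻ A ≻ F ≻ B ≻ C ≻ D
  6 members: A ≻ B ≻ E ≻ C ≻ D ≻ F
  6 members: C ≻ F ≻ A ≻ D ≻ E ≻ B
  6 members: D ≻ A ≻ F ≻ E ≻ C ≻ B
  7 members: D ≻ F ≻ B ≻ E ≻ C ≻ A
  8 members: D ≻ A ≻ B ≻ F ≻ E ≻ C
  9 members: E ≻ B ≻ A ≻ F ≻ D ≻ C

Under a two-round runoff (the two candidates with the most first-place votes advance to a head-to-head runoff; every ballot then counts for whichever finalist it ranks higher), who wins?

Round 1 first-place votes: A 6, B 0, C 6, D 21, E 18, F 12. D and E advance.
Runoff: D is ranked above E on 27 ballots, E above D on 36.

E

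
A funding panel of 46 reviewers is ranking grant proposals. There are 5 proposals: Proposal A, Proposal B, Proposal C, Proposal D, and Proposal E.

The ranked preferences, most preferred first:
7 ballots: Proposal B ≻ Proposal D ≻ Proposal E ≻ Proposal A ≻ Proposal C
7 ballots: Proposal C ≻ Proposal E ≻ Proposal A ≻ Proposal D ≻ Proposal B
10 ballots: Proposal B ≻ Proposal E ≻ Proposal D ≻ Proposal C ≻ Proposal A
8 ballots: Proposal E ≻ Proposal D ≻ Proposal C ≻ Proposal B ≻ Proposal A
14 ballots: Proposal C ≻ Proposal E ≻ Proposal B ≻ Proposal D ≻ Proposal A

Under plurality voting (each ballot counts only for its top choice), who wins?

First-place votes: Proposal A 0, Proposal B 17, Proposal C 21, Proposal D 0, Proposal E 8.

Proposal C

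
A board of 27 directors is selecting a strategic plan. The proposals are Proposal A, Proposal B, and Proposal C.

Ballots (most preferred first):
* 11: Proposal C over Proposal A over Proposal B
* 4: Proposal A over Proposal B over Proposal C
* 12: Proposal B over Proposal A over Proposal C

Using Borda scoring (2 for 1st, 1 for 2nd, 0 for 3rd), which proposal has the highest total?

Proposal A

Proposal A: 11×1 + 4×2 + 12×1 = 31
Proposal B: 11×0 + 4×1 + 12×2 = 28
Proposal C: 11×2 + 4×0 + 12×0 = 22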